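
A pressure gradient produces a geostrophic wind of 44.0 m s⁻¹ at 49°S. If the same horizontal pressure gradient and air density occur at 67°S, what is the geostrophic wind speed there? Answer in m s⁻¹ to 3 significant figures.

36.1 m s⁻¹

With the same pressure gradient and density, V_g ∝ 1/f ∝ 1/sin φ.
V₂ = V₁ · sin φ₁ / sin φ₂ = 44.0 × sin 49° / sin 67°
V₂ = 44.0 × 0.7547/0.9205 = 36.1 m s⁻¹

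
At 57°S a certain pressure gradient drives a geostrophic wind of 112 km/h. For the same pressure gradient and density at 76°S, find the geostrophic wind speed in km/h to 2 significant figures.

97 km/h

With the same pressure gradient and density, V_g ∝ 1/f ∝ 1/sin φ.
V₂ = V₁ · sin φ₁ / sin φ₂ = 112 × sin 57° / sin 76°
V₂ = 112 × 0.8387/0.9703 = 97 km/h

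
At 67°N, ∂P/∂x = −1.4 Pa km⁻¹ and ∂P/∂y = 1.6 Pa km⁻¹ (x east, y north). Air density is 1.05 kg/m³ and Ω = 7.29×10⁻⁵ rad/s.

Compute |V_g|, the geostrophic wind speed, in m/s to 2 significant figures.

15 m/s

Coriolis parameter at 67°N:
f = 2Ω sin φ = 2 × 7.29×10⁻⁵ × sin 67° = 1.34×10⁻⁴ s⁻¹
Component geostrophic relations (x east, y north):
u_g = −(1/(fρ)) ∂P/∂y,  v_g = (1/(fρ)) ∂P/∂x
u_g = −(1.6×10⁻³)/(1.34×10⁻⁴ × 1.05) = −11.4 m/s;  v_g = (−1.4×10⁻³)/(1.34×10⁻⁴ × 1.05) = −9.93 m/s
|V_g| = √(u_g² + v_g²) = 15.1 m/s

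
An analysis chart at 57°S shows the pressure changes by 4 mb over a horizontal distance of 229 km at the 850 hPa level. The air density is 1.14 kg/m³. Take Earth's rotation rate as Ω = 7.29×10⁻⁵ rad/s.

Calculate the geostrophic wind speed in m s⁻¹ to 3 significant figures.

Coriolis parameter at 57°S:
f = 2Ω sin φ = 2 × 7.29×10⁻⁵ × sin 57° = 1.22×10⁻⁴ s⁻¹
Pressure gradient: |∂P/∂n| = 400 Pa / 229000 m = 1.75×10⁻³ Pa/m
Geostrophic balance (pressure-gradient force = Coriolis force):
V_g = (1/(fρ)) |∂P/∂n| = 1.75×10⁻³ / (1.22×10⁻⁴ × 1.14) = 12.5 m/s

12.5 m s⁻¹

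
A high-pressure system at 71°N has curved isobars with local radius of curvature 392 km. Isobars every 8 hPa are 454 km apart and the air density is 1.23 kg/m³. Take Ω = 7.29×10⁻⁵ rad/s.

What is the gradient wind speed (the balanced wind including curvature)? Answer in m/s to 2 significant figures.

Coriolis parameter at 71°N:
f = 2Ω sin φ = 2 × 7.29×10⁻⁵ × sin 71° = 1.38×10⁻⁴ s⁻¹
Pressure gradient: |∂P/∂n| = 800 Pa / 454000 m = 1.76×10⁻³ Pa/m
Geostrophic speed: V_g = |∂P/∂n|/(fρ) = 1.76×10⁻³/(1.38×10⁻⁴ × 1.23) = 10.4 m/s
Around a high, pressure-gradient force acts outward with centrifugal, so Coriolis balances both:
fV = (1/ρ)|∂P/∂n| + V²/R  →  V² − fR·V + fR·V_g = 0
With fR = 1.38×10⁻⁴ × 392×10³ m = 54.0 m/s:
V = [fR − √((fR)² − 4 fR V_g)]/2 = [54.0 − √(54.0² − 4×54.0×10.4)]/2 = 14 m/s
Supergeostrophic (V > V_g = 10.4 m/s), as expected around a high.

14 m/s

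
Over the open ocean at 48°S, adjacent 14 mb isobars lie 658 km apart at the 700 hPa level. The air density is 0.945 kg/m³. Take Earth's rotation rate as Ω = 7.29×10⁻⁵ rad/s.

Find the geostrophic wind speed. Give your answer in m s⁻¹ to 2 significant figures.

Coriolis parameter at 48°S:
f = 2Ω sin φ = 2 × 7.29×10⁻⁵ × sin 48° = 1.08×10⁻⁴ s⁻¹
Pressure gradient: |∂P/∂n| = 1400 Pa / 658000 m = 2.13×10⁻³ Pa/m
Geostrophic balance (pressure-gradient force = Coriolis force):
V_g = (1/(fρ)) |∂P/∂n| = 2.13×10⁻³ / (1.08×10⁻⁴ × 0.945) = 20.8 m/s

21 m s⁻¹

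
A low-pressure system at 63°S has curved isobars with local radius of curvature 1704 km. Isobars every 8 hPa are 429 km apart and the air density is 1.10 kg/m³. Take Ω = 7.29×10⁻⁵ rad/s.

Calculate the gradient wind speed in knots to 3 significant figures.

24.0 knots

Coriolis parameter at 63°S:
f = 2Ω sin φ = 2 × 7.29×10⁻⁵ × sin 63° = 1.30×10⁻⁴ s⁻¹
Pressure gradient: |∂P/∂n| = 800 Pa / 429000 m = 1.86×10⁻³ Pa/m
Geostrophic speed: V_g = |∂P/∂n|/(fρ) = 1.86×10⁻³/(1.30×10⁻⁴ × 1.10) = 13.0 m/s
Around a low, centrifugal force acts outward with Coriolis, so pressure-gradient force balances both:
(1/ρ)|∂P/∂n| = fV + V²/R  →  V² + fR·V − fR·V_g = 0
With fR = 1.30×10⁻⁴ × 1704×10³ m = 221 m/s:
V = [−fR + √((fR)² + 4 fR V_g)]/2 = [−221 + √(221² + 4×221×13)]/2 = 12.4 m/s
Subgeostrophic (V < V_g = 13 m/s), as expected around a low.
Converting: 12.4 m/s × 1.944 = 24.0 knots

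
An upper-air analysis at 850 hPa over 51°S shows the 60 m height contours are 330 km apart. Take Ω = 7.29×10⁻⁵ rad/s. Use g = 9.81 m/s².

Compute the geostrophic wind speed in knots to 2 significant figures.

Coriolis parameter at 51°S:
f = 2Ω sin φ = 2 × 7.29×10⁻⁵ × sin 51° = 1.13×10⁻⁴ s⁻¹
Height gradient: |∂Z/∂n| = 60 m / 330000 m = 1.82×10⁻⁴
On a pressure surface, geostrophic balance gives V_g = (g/f)|∂Z/∂n|:
V_g = 9.81 × 1.82×10⁻⁴ / 1.13×10⁻⁴ = 15.7 m/s
Converting: 15.7 m/s × 1.944 = 31 knots

31 knots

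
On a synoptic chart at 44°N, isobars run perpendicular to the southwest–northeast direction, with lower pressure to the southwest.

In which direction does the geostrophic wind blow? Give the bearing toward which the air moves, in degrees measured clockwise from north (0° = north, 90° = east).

The pressure-gradient force points toward the southwest (bearing 225°).
Geostrophic balance: in the Northern Hemisphere the Coriolis force deflects motion to the right, so the geostrophic wind blows 90° to the right of the pressure-gradient force (low pressure on the left).
Rotating 225° by 90° clockwise gives 315° — the wind blows toward the northwest.

315°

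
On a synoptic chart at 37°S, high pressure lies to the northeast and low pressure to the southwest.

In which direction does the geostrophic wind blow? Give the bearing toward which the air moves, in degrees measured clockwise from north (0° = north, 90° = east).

The pressure-gradient force points toward the southwest (bearing 225°).
Geostrophic balance: in the Southern Hemisphere the Coriolis force deflects motion to the left, so the geostrophic wind blows 90° to the left of the pressure-gradient force (low pressure on the right).
Rotating 225° by 90° counterclockwise gives 135° — the wind blows toward the southeast.

135°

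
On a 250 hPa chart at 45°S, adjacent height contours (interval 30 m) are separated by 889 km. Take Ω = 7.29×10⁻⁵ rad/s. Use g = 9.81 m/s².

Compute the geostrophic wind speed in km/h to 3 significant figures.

Coriolis parameter at 45°S:
f = 2Ω sin φ = 2 × 7.29×10⁻⁵ × sin 45° = 1.03×10⁻⁴ s⁻¹
Height gradient: |∂Z/∂n| = 30 m / 889000 m = 3.37×10⁻⁵
On a pressure surface, geostrophic balance gives V_g = (g/f)|∂Z/∂n|:
V_g = 9.81 × 3.37×10⁻⁵ / 1.03×10⁻⁴ = 3.21 m/s
Converting: 3.21 m/s × 3.6 = 11.6 km/h

11.6 km/h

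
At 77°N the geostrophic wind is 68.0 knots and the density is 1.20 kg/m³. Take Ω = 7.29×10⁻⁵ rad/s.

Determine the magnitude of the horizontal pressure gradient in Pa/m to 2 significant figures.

Coriolis parameter at 77°N:
f = 2Ω sin φ = 2 × 7.29×10⁻⁵ × sin 77° = 1.42×10⁻⁴ s⁻¹
Wind speed in SI: 68.0 knots = 35.0 m/s
Geostrophic balance rearranged: |∂P/∂n| = f ρ V_g
|∂P/∂n| = 1.42×10⁻⁴ × 1.20 × 35.0 = 5.96×10⁻³ Pa/m

6.0×10⁻³ Pa/m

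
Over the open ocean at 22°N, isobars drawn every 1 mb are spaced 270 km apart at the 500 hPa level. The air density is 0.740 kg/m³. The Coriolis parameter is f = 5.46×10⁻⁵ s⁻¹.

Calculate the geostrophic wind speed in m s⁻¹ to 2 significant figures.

Pressure gradient: |∂P/∂n| = 100 Pa / 270000 m = 3.70×10⁻⁴ Pa/m
Geostrophic balance (pressure-gradient force = Coriolis force):
V_g = (1/(fρ)) |∂P/∂n| = 3.70×10⁻⁴ / (5.46×10⁻⁵ × 0.740) = 9.17 m/s

9.2 m s⁻¹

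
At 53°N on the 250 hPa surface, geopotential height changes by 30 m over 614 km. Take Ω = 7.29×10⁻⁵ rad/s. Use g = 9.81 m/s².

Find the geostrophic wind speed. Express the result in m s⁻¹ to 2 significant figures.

Coriolis parameter at 53°N:
f = 2Ω sin φ = 2 × 7.29×10⁻⁵ × sin 53° = 1.16×10⁻⁴ s⁻¹
Height gradient: |∂Z/∂n| = 30 m / 614000 m = 4.89×10⁻⁵
On a pressure surface, geostrophic balance gives V_g = (g/f)|∂Z/∂n|:
V_g = 9.81 × 4.89×10⁻⁵ / 1.16×10⁻⁴ = 4.12 m/s

4.1 m s⁻¹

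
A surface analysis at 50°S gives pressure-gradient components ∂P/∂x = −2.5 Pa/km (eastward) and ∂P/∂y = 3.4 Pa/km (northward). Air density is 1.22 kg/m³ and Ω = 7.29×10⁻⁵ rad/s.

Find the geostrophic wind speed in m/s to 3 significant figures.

31.0 m/s

Coriolis parameter at 50°S:
f = 2Ω sin φ = 2 × 7.29×10⁻⁵ × sin 50° = 1.12×10⁻⁴ s⁻¹
In the Southern Hemisphere f is negative: f = −1.12×10⁻⁴ s⁻¹.
Component geostrophic relations (x east, y north):
u_g = −(1/(fρ)) ∂P/∂y,  v_g = (1/(fρ)) ∂P/∂x
u_g = −(3.4×10⁻³)/(−1.12×10⁻⁴ × 1.22) = 25.0 m/s;  v_g = (−2.5×10⁻³)/(−1.12×10⁻⁴ × 1.22) = 18.3 m/s
|V_g| = √(u_g² + v_g²) = 31.0 m/s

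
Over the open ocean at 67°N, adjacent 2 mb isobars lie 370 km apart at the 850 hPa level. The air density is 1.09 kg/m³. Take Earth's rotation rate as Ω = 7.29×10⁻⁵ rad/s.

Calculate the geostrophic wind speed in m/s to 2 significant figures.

3.7 m/s

Coriolis parameter at 67°N:
f = 2Ω sin φ = 2 × 7.29×10⁻⁵ × sin 67° = 1.34×10⁻⁴ s⁻¹
Pressure gradient: |∂P/∂n| = 200 Pa / 370000 m = 5.41×10⁻⁴ Pa/m
Geostrophic balance (pressure-gradient force = Coriolis force):
V_g = (1/(fρ)) |∂P/∂n| = 5.41×10⁻⁴ / (1.34×10⁻⁴ × 1.09) = 3.70 m/s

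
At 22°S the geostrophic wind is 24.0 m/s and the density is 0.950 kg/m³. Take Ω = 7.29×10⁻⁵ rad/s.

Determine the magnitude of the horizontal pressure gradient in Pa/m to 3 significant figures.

Coriolis parameter at 22°S:
f = 2Ω sin φ = 2 × 7.29×10⁻⁵ × sin 22° = 5.46×10⁻⁵ s⁻¹
Geostrophic balance rearranged: |∂P/∂n| = f ρ V_g
|∂P/∂n| = 5.46×10⁻⁵ × 0.950 × 24.0 = 1.25×10⁻³ Pa/m

1.25×10⁻³ Pa/m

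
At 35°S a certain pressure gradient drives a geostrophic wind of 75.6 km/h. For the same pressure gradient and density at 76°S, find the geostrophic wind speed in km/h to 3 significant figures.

With the same pressure gradient and density, V_g ∝ 1/f ∝ 1/sin φ.
V₂ = V₁ · sin φ₁ / sin φ₂ = 75.6 × sin 35° / sin 76°
V₂ = 75.6 × 0.5736/0.9703 = 44.7 km/h

44.7 km/h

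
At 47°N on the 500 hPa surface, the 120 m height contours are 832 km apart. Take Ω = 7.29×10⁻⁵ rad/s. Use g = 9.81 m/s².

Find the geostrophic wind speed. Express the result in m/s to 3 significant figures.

Coriolis parameter at 47°N:
f = 2Ω sin φ = 2 × 7.29×10⁻⁵ × sin 47° = 1.07×10⁻⁴ s⁻¹
Height gradient: |∂Z/∂n| = 120 m / 832000 m = 1.44×10⁻⁴
On a pressure surface, geostrophic balance gives V_g = (g/f)|∂Z/∂n|:
V_g = 9.81 × 1.44×10⁻⁴ / 1.07×10⁻⁴ = 13.3 m/s

13.3 m/s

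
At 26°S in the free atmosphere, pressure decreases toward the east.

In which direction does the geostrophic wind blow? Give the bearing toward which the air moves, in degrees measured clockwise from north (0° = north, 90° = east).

The pressure-gradient force points toward the east (bearing 090°).
Geostrophic balance: in the Southern Hemisphere the Coriolis force deflects motion to the left, so the geostrophic wind blows 90° to the left of the pressure-gradient force (low pressure on the right).
Rotating 090° by 90° counterclockwise gives 000° — the wind blows toward the north.

000°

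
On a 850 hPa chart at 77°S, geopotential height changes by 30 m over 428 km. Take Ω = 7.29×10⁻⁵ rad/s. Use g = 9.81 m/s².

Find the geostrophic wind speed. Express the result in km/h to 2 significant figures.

17 km/h

Coriolis parameter at 77°S:
f = 2Ω sin φ = 2 × 7.29×10⁻⁵ × sin 77° = 1.42×10⁻⁴ s⁻¹
Height gradient: |∂Z/∂n| = 30 m / 428000 m = 7.01×10⁻⁵
On a pressure surface, geostrophic balance gives V_g = (g/f)|∂Z/∂n|:
V_g = 9.81 × 7.01×10⁻⁵ / 1.42×10⁻⁴ = 4.84 m/s
Converting: 4.84 m/s × 3.6 = 17 km/h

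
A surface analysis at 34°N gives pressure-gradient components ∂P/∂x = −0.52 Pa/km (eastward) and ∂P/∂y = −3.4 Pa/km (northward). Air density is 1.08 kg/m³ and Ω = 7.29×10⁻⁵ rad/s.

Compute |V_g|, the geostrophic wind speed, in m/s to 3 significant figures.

39.1 m/s

Coriolis parameter at 34°N:
f = 2Ω sin φ = 2 × 7.29×10⁻⁵ × sin 34° = 8.15×10⁻⁵ s⁻¹
Component geostrophic relations (x east, y north):
u_g = −(1/(fρ)) ∂P/∂y,  v_g = (1/(fρ)) ∂P/∂x
u_g = −(−3.4×10⁻³)/(8.15×10⁻⁵ × 1.08) = 38.6 m/s;  v_g = (−0.52×10⁻³)/(8.15×10⁻⁵ × 1.08) = −5.91 m/s
|V_g| = √(u_g² + v_g²) = 39.1 m/s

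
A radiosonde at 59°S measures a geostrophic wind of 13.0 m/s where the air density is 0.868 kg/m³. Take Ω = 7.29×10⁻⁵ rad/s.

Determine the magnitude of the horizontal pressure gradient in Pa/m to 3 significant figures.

Coriolis parameter at 59°S:
f = 2Ω sin φ = 2 × 7.29×10⁻⁵ × sin 59° = 1.25×10⁻⁴ s⁻¹
Geostrophic balance rearranged: |∂P/∂n| = f ρ V_g
|∂P/∂n| = 1.25×10⁻⁴ × 0.868 × 13.0 = 1.41×10⁻³ Pa/m

1.41×10⁻³ Pa/m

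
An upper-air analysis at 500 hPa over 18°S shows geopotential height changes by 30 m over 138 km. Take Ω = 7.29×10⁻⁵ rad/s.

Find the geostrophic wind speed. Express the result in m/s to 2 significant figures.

47 m/s

Coriolis parameter at 18°S:
f = 2Ω sin φ = 2 × 7.29×10⁻⁵ × sin 18° = 4.51×10⁻⁵ s⁻¹
Height gradient: |∂Z/∂n| = 30 m / 138000 m = 2.17×10⁻⁴
On a pressure surface, geostrophic balance gives V_g = (g/f)|∂Z/∂n|:
V_g = 9.81 × 2.17×10⁻⁴ / 4.51×10⁻⁵ = 47.3 m/s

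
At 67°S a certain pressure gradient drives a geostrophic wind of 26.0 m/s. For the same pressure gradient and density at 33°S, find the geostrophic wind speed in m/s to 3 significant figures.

With the same pressure gradient and density, V_g ∝ 1/f ∝ 1/sin φ.
V₂ = V₁ · sin φ₁ / sin φ₂ = 26.0 × sin 67° / sin 33°
V₂ = 26.0 × 0.9205/0.5446 = 43.9 m/s

43.9 m/s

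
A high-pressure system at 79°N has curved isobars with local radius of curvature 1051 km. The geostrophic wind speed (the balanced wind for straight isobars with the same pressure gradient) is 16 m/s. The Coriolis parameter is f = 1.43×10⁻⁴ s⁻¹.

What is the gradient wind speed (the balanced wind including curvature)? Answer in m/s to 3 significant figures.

Around a high, pressure-gradient force acts outward with centrifugal, so Coriolis balances both:
fV = (1/ρ)|∂P/∂n| + V²/R  →  V² − fR·V + fR·V_g = 0
With fR = 1.43×10⁻⁴ × 1051×10³ m = 150 m/s:
V = [fR − √((fR)² − 4 fR V_g)]/2 = [150 − √(150² − 4×150×16)]/2 = 18.2 m/s
Supergeostrophic (V > V_g = 16 m/s), as expected around a high.

18.2 m/s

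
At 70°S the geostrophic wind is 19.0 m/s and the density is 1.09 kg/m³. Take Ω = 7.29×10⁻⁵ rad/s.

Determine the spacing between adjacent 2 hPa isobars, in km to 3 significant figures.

Coriolis parameter at 70°S:
f = 2Ω sin φ = 2 × 7.29×10⁻⁵ × sin 70° = 1.37×10⁻⁴ s⁻¹
Geostrophic balance rearranged: |∂P/∂n| = f ρ V_g
|∂P/∂n| = 1.37×10⁻⁴ × 1.09 × 19.0 = 2.84×10⁻³ Pa/m
Isobar spacing: Δn = ΔP/|∂P/∂n| = 200 Pa / 2.84×10⁻³ Pa/m = 70487 m ≈ 70.5 km

70.5 km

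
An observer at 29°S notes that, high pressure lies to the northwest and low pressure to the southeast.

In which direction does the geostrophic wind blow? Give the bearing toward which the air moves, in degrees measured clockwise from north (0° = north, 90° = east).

The pressure-gradient force points toward the southeast (bearing 135°).
Geostrophic balance: in the Southern Hemisphere the Coriolis force deflects motion to the left, so the geostrophic wind blows 90° to the left of the pressure-gradient force (low pressure on the right).
Rotating 135° by 90° counterclockwise gives 045° — the wind blows toward the northeast.

045°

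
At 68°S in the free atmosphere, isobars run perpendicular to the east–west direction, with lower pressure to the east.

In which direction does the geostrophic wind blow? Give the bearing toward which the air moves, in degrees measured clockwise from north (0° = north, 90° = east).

000°

The pressure-gradient force points toward the east (bearing 090°).
Geostrophic balance: in the Southern Hemisphere the Coriolis force deflects motion to the left, so the geostrophic wind blows 90° to the left of the pressure-gradient force (low pressure on the right).
Rotating 090° by 90° counterclockwise gives 000° — the wind blows toward the north.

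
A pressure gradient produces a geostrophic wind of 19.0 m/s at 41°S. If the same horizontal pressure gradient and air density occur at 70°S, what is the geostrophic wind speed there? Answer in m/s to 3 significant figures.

With the same pressure gradient and density, V_g ∝ 1/f ∝ 1/sin φ.
V₂ = V₁ · sin φ₁ / sin φ₂ = 19.0 × sin 41° / sin 70°
V₂ = 19.0 × 0.6561/0.9397 = 13.3 m/s

13.3 m/s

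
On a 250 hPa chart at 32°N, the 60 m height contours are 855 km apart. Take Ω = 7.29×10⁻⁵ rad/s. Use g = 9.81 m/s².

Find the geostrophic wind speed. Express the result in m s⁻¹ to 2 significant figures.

Coriolis parameter at 32°N:
f = 2Ω sin φ = 2 × 7.29×10⁻⁵ × sin 32° = 7.73×10⁻⁵ s⁻¹
Height gradient: |∂Z/∂n| = 60 m / 855000 m = 7.02×10⁻⁵
On a pressure surface, geostrophic balance gives V_g = (g/f)|∂Z/∂n|:
V_g = 9.81 × 7.02×10⁻⁵ / 7.73×10⁻⁵ = 8.91 m/s

8.9 m s⁻¹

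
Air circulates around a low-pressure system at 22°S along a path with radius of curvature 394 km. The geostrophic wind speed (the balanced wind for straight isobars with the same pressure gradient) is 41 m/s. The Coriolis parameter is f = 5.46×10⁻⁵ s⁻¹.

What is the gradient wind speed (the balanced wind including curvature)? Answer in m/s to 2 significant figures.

21 m/s

Around a low, centrifugal force acts outward with Coriolis, so pressure-gradient force balances both:
(1/ρ)|∂P/∂n| = fV + V²/R  →  V² + fR·V − fR·V_g = 0
With fR = 5.46×10⁻⁵ × 394×10³ m = 21.5 m/s:
V = [−fR + √((fR)² + 4 fR V_g)]/2 = [−21.5 + √(21.5² + 4×21.5×41)]/2 = 20.8 m/s
Subgeostrophic (V < V_g = 41 m/s), as expected around a low.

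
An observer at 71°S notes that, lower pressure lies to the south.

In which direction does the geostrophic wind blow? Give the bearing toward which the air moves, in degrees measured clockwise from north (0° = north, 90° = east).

090°

The pressure-gradient force points toward the south (bearing 180°).
Geostrophic balance: in the Southern Hemisphere the Coriolis force deflects motion to the left, so the geostrophic wind blows 90° to the left of the pressure-gradient force (low pressure on the right).
Rotating 180° by 90° counterclockwise gives 090° — the wind blows toward the east.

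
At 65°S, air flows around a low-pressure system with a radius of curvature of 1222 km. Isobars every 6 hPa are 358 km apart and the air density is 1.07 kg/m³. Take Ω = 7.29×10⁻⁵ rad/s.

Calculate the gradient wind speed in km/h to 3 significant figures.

39.9 km/h

Coriolis parameter at 65°S:
f = 2Ω sin φ = 2 × 7.29×10⁻⁵ × sin 65° = 1.32×10⁻⁴ s⁻¹
Pressure gradient: |∂P/∂n| = 600 Pa / 358000 m = 1.68×10⁻³ Pa/m
Geostrophic speed: V_g = |∂P/∂n|/(fρ) = 1.68×10⁻³/(1.32×10⁻⁴ × 1.07) = 11.9 m/s
Around a low, centrifugal force acts outward with Coriolis, so pressure-gradient force balances both:
(1/ρ)|∂P/∂n| = fV + V²/R  →  V² + fR·V − fR·V_g = 0
With fR = 1.32×10⁻⁴ × 1222×10³ m = 161 m/s:
V = [−fR + √((fR)² + 4 fR V_g)]/2 = [−161 + √(161² + 4×161×11.9)]/2 = 11.1 m/s
Subgeostrophic (V < V_g = 11.9 m/s), as expected around a low.
Converting: 11.1 m/s × 3.6 = 39.9 km/h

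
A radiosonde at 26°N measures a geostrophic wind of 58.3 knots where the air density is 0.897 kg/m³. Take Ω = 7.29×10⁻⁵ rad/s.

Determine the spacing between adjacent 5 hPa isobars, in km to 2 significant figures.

Coriolis parameter at 26°N:
f = 2Ω sin φ = 2 × 7.29×10⁻⁵ × sin 26° = 6.39×10⁻⁵ s⁻¹
Wind speed in SI: 58.3 knots = 30.0 m/s
Geostrophic balance rearranged: |∂P/∂n| = f ρ V_g
|∂P/∂n| = 6.39×10⁻⁵ × 0.897 × 30.0 = 1.72×10⁻³ Pa/m
Isobar spacing: Δn = ΔP/|∂P/∂n| = 500 Pa / 1.72×10⁻³ Pa/m = 290785 m ≈ 290 km

290 km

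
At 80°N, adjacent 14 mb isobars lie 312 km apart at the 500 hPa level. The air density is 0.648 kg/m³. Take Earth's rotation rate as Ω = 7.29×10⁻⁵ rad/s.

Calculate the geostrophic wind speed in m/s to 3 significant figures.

48.2 m/s

Coriolis parameter at 80°N:
f = 2Ω sin φ = 2 × 7.29×10⁻⁵ × sin 80° = 1.44×10⁻⁴ s⁻¹
Pressure gradient: |∂P/∂n| = 1400 Pa / 312000 m = 4.49×10⁻³ Pa/m
Geostrophic balance (pressure-gradient force = Coriolis force):
V_g = (1/(fρ)) |∂P/∂n| = 4.49×10⁻³ / (1.44×10⁻⁴ × 0.648) = 48.2 m/s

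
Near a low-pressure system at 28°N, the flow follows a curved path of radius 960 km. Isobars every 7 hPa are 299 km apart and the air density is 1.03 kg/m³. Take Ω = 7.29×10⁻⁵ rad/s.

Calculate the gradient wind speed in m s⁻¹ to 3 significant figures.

Coriolis parameter at 28°N:
f = 2Ω sin φ = 2 × 7.29×10⁻⁵ × sin 28° = 6.84×10⁻⁵ s⁻¹
Pressure gradient: |∂P/∂n| = 700 Pa / 299000 m = 2.34×10⁻³ Pa/m
Geostrophic speed: V_g = |∂P/∂n|/(fρ) = 2.34×10⁻³/(6.84×10⁻⁵ × 1.03) = 33.2 m/s
Around a low, centrifugal force acts outward with Coriolis, so pressure-gradient force balances both:
(1/ρ)|∂P/∂n| = fV + V²/R  →  V² + fR·V − fR·V_g = 0
With fR = 6.84×10⁻⁵ × 960×10³ m = 65.7 m/s:
V = [−fR + √((fR)² + 4 fR V_g)]/2 = [−65.7 + √(65.7² + 4×65.7×33.2)]/2 = 24.3 m/s
Subgeostrophic (V < V_g = 33.2 m/s), as expected around a low.

24.3 m s⁻¹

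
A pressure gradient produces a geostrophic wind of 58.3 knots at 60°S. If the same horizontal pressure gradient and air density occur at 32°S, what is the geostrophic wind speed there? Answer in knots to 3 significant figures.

95.3 knots

With the same pressure gradient and density, V_g ∝ 1/f ∝ 1/sin φ.
V₂ = V₁ · sin φ₁ / sin φ₂ = 58.3 × sin 60° / sin 32°
V₂ = 58.3 × 0.8660/0.5299 = 95.3 knots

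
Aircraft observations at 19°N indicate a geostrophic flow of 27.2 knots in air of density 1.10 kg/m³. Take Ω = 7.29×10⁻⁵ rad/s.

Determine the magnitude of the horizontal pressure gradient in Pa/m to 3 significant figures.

7.31×10⁻⁴ Pa/m

Coriolis parameter at 19°N:
f = 2Ω sin φ = 2 × 7.29×10⁻⁵ × sin 19° = 4.75×10⁻⁵ s⁻¹
Wind speed in SI: 27.2 knots = 14.0 m/s
Geostrophic balance rearranged: |∂P/∂n| = f ρ V_g
|∂P/∂n| = 4.75×10⁻⁵ × 1.10 × 14.0 = 7.31×10⁻⁴ Pa/m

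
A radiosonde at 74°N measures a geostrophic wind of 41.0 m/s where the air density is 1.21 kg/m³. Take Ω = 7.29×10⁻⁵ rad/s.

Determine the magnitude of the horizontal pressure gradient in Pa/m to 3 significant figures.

6.95×10⁻³ Pa/m

Coriolis parameter at 74°N:
f = 2Ω sin φ = 2 × 7.29×10⁻⁵ × sin 74° = 1.40×10⁻⁴ s⁻¹
Geostrophic balance rearranged: |∂P/∂n| = f ρ V_g
|∂P/∂n| = 1.40×10⁻⁴ × 1.21 × 41.0 = 6.95×10⁻³ Pa/m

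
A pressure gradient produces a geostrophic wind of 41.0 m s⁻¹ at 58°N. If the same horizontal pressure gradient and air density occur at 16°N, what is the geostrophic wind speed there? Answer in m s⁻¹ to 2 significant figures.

With the same pressure gradient and density, V_g ∝ 1/f ∝ 1/sin φ.
V₂ = V₁ · sin φ₁ / sin φ₂ = 41.0 × sin 58° / sin 16°
V₂ = 41.0 × 0.8480/0.2756 = 130 m s⁻¹

130 m s⁻¹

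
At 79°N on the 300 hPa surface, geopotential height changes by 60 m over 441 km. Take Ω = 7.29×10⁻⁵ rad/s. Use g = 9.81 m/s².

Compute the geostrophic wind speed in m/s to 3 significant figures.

Coriolis parameter at 79°N:
f = 2Ω sin φ = 2 × 7.29×10⁻⁵ × sin 79° = 1.43×10⁻⁴ s⁻¹
Height gradient: |∂Z/∂n| = 60 m / 441000 m = 1.36×10⁻⁴
On a pressure surface, geostrophic balance gives V_g = (g/f)|∂Z/∂n|:
V_g = 9.81 × 1.36×10⁻⁴ / 1.43×10⁻⁴ = 9.33 m/s

9.33 m/s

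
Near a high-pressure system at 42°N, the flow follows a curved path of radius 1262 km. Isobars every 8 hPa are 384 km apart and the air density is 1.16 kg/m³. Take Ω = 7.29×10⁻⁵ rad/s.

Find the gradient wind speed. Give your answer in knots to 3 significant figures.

Coriolis parameter at 42°N:
f = 2Ω sin φ = 2 × 7.29×10⁻⁵ × sin 42° = 9.76×10⁻⁵ s⁻¹
Pressure gradient: |∂P/∂n| = 800 Pa / 384000 m = 2.08×10⁻³ Pa/m
Geostrophic speed: V_g = |∂P/∂n|/(fρ) = 2.08×10⁻³/(9.76×10⁻⁵ × 1.16) = 18.4 m/s
Around a high, pressure-gradient force acts outward with centrifugal, so Coriolis balances both:
fV = (1/ρ)|∂P/∂n| + V²/R  →  V² − fR·V + fR·V_g = 0
With fR = 9.76×10⁻⁵ × 1262×10³ m = 123 m/s:
V = [fR − √((fR)² − 4 fR V_g)]/2 = [123 − √(123² − 4×123×18.4)]/2 = 22.5 m/s
Supergeostrophic (V > V_g = 18.4 m/s), as expected around a high.
Converting: 22.5 m/s × 1.944 = 43.8 knots

43.8 knots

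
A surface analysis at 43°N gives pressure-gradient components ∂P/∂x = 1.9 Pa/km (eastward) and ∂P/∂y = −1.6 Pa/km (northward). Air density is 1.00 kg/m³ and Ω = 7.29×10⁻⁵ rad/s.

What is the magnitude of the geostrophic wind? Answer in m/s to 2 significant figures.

Coriolis parameter at 43°N:
f = 2Ω sin φ = 2 × 7.29×10⁻⁵ × sin 43° = 9.94×10⁻⁵ s⁻¹
Component geostrophic relations (x east, y north):
u_g = −(1/(fρ)) ∂P/∂y,  v_g = (1/(fρ)) ∂P/∂x
u_g = −(−1.6×10⁻³)/(9.94×10⁻⁵ × 1.00) = 16.1 m/s;  v_g = (1.9×10⁻³)/(9.94×10⁻⁵ × 1.00) = 19.1 m/s
|V_g| = √(u_g² + v_g²) = 25.0 m/s

25 m/s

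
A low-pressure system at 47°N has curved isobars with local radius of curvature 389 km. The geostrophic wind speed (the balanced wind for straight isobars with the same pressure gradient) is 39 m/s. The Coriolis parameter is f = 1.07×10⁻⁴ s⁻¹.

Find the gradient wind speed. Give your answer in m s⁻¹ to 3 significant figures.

Around a low, centrifugal force acts outward with Coriolis, so pressure-gradient force balances both:
(1/ρ)|∂P/∂n| = fV + V²/R  →  V² + fR·V − fR·V_g = 0
With fR = 1.07×10⁻⁴ × 389×10³ m = 41.6 m/s:
V = [−fR + √((fR)² + 4 fR V_g)]/2 = [−41.6 + √(41.6² + 4×41.6×39)]/2 = 24.5 m/s
Subgeostrophic (V < V_g = 39 m/s), as expected around a low.

24.5 m s⁻¹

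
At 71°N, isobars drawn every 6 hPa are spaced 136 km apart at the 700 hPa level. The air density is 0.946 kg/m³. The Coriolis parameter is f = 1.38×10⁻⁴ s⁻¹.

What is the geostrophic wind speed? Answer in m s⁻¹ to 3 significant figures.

33.8 m s⁻¹

Pressure gradient: |∂P/∂n| = 600 Pa / 136000 m = 4.41×10⁻³ Pa/m
Geostrophic balance (pressure-gradient force = Coriolis force):
V_g = (1/(fρ)) |∂P/∂n| = 4.41×10⁻³ / (1.38×10⁻⁴ × 0.946) = 33.8 m/s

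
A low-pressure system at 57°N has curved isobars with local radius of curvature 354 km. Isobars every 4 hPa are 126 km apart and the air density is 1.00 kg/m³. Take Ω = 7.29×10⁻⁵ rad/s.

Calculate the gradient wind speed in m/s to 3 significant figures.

18.3 m/s

Coriolis parameter at 57°N:
f = 2Ω sin φ = 2 × 7.29×10⁻⁵ × sin 57° = 1.22×10⁻⁴ s⁻¹
Pressure gradient: |∂P/∂n| = 400 Pa / 126000 m = 3.17×10⁻³ Pa/m
Geostrophic speed: V_g = |∂P/∂n|/(fρ) = 3.17×10⁻³/(1.22×10⁻⁴ × 1.00) = 26.0 m/s
Around a low, centrifugal force acts outward with Coriolis, so pressure-gradient force balances both:
(1/ρ)|∂P/∂n| = fV + V²/R  →  V² + fR·V − fR·V_g = 0
With fR = 1.22×10⁻⁴ × 354×10³ m = 43.3 m/s:
V = [−fR + √((fR)² + 4 fR V_g)]/2 = [−43.3 + √(43.3² + 4×43.3×26)]/2 = 18.3 m/s
Subgeostrophic (V < V_g = 26 m/s), as expected around a low.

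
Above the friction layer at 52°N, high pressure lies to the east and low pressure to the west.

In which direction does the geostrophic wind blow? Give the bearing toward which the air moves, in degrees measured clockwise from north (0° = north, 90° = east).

The pressure-gradient force points toward the west (bearing 270°).
Geostrophic balance: in the Northern Hemisphere the Coriolis force deflects motion to the right, so the geostrophic wind blows 90° to the right of the pressure-gradient force (low pressure on the left).
Rotating 270° by 90° clockwise gives 000° — the wind blows toward the north.

000°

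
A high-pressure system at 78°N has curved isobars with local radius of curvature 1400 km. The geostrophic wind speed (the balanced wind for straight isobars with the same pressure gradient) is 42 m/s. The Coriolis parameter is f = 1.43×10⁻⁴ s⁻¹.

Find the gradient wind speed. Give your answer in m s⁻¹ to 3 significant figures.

60.0 m s⁻¹

Around a high, pressure-gradient force acts outward with centrifugal, so Coriolis balances both:
fV = (1/ρ)|∂P/∂n| + V²/R  →  V² − fR·V + fR·V_g = 0
With fR = 1.43×10⁻⁴ × 1400×10³ m = 200 m/s:
V = [fR − √((fR)² − 4 fR V_g)]/2 = [200 − √(200² − 4×200×42)]/2 = 60 m/s
Supergeostrophic (V > V_g = 42 m/s), as expected around a high.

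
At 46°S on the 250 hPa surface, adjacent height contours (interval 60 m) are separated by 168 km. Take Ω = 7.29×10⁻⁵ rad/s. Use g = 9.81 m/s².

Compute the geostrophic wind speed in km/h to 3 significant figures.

Coriolis parameter at 46°S:
f = 2Ω sin φ = 2 × 7.29×10⁻⁵ × sin 46° = 1.05×10⁻⁴ s⁻¹
Height gradient: |∂Z/∂n| = 60 m / 168000 m = 3.57×10⁻⁴
On a pressure surface, geostrophic balance gives V_g = (g/f)|∂Z/∂n|:
V_g = 9.81 × 3.57×10⁻⁴ / 1.05×10⁻⁴ = 33.4 m/s
Converting: 33.4 m/s × 3.6 = 120 km/h

120 km/h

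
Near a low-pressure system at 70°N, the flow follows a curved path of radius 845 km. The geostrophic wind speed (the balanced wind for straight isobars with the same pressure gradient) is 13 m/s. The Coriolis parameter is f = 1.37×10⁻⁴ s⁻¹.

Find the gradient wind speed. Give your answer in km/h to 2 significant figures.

Around a low, centrifugal force acts outward with Coriolis, so pressure-gradient force balances both:
(1/ρ)|∂P/∂n| = fV + V²/R  →  V² + fR·V − fR·V_g = 0
With fR = 1.37×10⁻⁴ × 845×10³ m = 116 m/s:
V = [−fR + √((fR)² + 4 fR V_g)]/2 = [−116 + √(116² + 4×116×13)]/2 = 11.8 m/s
Subgeostrophic (V < V_g = 13 m/s), as expected around a low.
Converting: 11.8 m/s × 3.6 = 42 km/h

42 km/h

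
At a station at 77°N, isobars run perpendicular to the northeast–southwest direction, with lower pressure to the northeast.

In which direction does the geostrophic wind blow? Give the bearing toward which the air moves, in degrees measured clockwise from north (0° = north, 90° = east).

The pressure-gradient force points toward the northeast (bearing 045°).
Geostrophic balance: in the Northern Hemisphere the Coriolis force deflects motion to the right, so the geostrophic wind blows 90° to the right of the pressure-gradient force (low pressure on the left).
Rotating 045° by 90° clockwise gives 135° — the wind blows toward the southeast.

135°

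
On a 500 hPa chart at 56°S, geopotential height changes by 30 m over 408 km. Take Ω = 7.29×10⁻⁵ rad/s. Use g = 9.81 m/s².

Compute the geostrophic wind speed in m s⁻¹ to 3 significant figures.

Coriolis parameter at 56°S:
f = 2Ω sin φ = 2 × 7.29×10⁻⁵ × sin 56° = 1.21×10⁻⁴ s⁻¹
Height gradient: |∂Z/∂n| = 30 m / 408000 m = 7.35×10⁻⁵
On a pressure surface, geostrophic balance gives V_g = (g/f)|∂Z/∂n|:
V_g = 9.81 × 7.35×10⁻⁵ / 1.21×10⁻⁴ = 5.97 m/s

5.97 m s⁻¹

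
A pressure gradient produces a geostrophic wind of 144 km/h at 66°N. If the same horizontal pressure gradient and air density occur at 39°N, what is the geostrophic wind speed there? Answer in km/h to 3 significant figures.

209 km/h

With the same pressure gradient and density, V_g ∝ 1/f ∝ 1/sin φ.
V₂ = V₁ · sin φ₁ / sin φ₂ = 144 × sin 66° / sin 39°
V₂ = 144 × 0.9135/0.6293 = 209 km/h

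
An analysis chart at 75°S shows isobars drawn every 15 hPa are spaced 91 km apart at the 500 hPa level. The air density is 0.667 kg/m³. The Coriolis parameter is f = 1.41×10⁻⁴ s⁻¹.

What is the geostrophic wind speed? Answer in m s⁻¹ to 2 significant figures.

180 m s⁻¹

Pressure gradient: |∂P/∂n| = 1500 Pa / 91000 m = 1.65×10⁻² Pa/m
Geostrophic balance (pressure-gradient force = Coriolis force):
V_g = (1/(fρ)) |∂P/∂n| = 1.65×10⁻² / (1.41×10⁻⁴ × 0.667) = 175 m/s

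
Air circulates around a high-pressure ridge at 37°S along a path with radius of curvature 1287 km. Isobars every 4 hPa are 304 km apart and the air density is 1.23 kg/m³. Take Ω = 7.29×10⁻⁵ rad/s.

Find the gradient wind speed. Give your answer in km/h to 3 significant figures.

50.1 km/h

Coriolis parameter at 37°S:
f = 2Ω sin φ = 2 × 7.29×10⁻⁵ × sin 37° = 8.77×10⁻⁵ s⁻¹
Pressure gradient: |∂P/∂n| = 400 Pa / 304000 m = 1.32×10⁻³ Pa/m
Geostrophic speed: V_g = |∂P/∂n|/(fρ) = 1.32×10⁻³/(8.77×10⁻⁵ × 1.23) = 12.2 m/s
Around a high, pressure-gradient force acts outward with centrifugal, so Coriolis balances both:
fV = (1/ρ)|∂P/∂n| + V²/R  →  V² − fR·V + fR·V_g = 0
With fR = 8.77×10⁻⁵ × 1287×10³ m = 113 m/s:
V = [fR − √((fR)² − 4 fR V_g)]/2 = [113 − √(113² − 4×113×12.2)]/2 = 13.9 m/s
Supergeostrophic (V > V_g = 12.2 m/s), as expected around a high.
Converting: 13.9 m/s × 3.6 = 50.1 km/h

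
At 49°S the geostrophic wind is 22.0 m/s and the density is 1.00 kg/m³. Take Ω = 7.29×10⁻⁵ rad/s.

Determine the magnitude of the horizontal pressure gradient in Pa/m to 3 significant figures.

2.42×10⁻³ Pa/m

Coriolis parameter at 49°S:
f = 2Ω sin φ = 2 × 7.29×10⁻⁵ × sin 49° = 1.10×10⁻⁴ s⁻¹
Geostrophic balance rearranged: |∂P/∂n| = f ρ V_g
|∂P/∂n| = 1.10×10⁻⁴ × 1.00 × 22.0 = 2.42×10⁻³ Pa/m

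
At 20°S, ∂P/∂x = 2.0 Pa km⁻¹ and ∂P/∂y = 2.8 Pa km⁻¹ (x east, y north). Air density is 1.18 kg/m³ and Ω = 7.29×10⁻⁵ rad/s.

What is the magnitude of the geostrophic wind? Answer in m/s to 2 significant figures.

Coriolis parameter at 20°S:
f = 2Ω sin φ = 2 × 7.29×10⁻⁵ × sin 20° = 4.99×10⁻⁵ s⁻¹
In the Southern Hemisphere f is negative: f = −4.99×10⁻⁵ s⁻¹.
Component geostrophic relations (x east, y north):
u_g = −(1/(fρ)) ∂P/∂y,  v_g = (1/(fρ)) ∂P/∂x
u_g = −(2.8×10⁻³)/(−4.99×10⁻⁵ × 1.18) = 47.6 m/s;  v_g = (2.0×10⁻³)/(−4.99×10⁻⁵ × 1.18) = −34.0 m/s
|V_g| = √(u_g² + v_g²) = 58.5 m/s

58 m/s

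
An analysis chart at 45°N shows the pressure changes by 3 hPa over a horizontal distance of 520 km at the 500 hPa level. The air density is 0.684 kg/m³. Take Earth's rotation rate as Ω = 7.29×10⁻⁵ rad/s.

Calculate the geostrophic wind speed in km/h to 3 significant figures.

29.5 km/h

Coriolis parameter at 45°N:
f = 2Ω sin φ = 2 × 7.29×10⁻⁵ × sin 45° = 1.03×10⁻⁴ s⁻¹
Pressure gradient: |∂P/∂n| = 300 Pa / 520000 m = 5.77×10⁻⁴ Pa/m
Geostrophic balance (pressure-gradient force = Coriolis force):
V_g = (1/(fρ)) |∂P/∂n| = 5.77×10⁻⁴ / (1.03×10⁻⁴ × 0.684) = 8.18 m/s
Converting: 8.18 m/s × 3.6 = 29.5 km/h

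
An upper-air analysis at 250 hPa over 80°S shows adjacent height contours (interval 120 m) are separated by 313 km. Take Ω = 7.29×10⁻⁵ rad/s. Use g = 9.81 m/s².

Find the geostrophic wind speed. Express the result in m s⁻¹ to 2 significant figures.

26 m s⁻¹

Coriolis parameter at 80°S:
f = 2Ω sin φ = 2 × 7.29×10⁻⁵ × sin 80° = 1.44×10⁻⁴ s⁻¹
Height gradient: |∂Z/∂n| = 120 m / 313000 m = 3.83×10⁻⁴
On a pressure surface, geostrophic balance gives V_g = (g/f)|∂Z/∂n|:
V_g = 9.81 × 3.83×10⁻⁴ / 1.44×10⁻⁴ = 26.2 m/s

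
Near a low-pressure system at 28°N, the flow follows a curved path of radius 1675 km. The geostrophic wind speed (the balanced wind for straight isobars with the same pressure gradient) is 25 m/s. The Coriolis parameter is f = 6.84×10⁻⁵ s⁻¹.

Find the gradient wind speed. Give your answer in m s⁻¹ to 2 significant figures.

21 m s⁻¹

Around a low, centrifugal force acts outward with Coriolis, so pressure-gradient force balances both:
(1/ρ)|∂P/∂n| = fV + V²/R  →  V² + fR·V − fR·V_g = 0
With fR = 6.84×10⁻⁵ × 1675×10³ m = 115 m/s:
V = [−fR + √((fR)² + 4 fR V_g)]/2 = [−115 + √(115² + 4×115×25)]/2 = 21.1 m/s
Subgeostrophic (V < V_g = 25 m/s), as expected around a low.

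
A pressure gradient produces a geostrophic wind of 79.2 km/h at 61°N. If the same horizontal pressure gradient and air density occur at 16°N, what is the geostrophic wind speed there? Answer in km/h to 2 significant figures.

250 km/h

With the same pressure gradient and density, V_g ∝ 1/f ∝ 1/sin φ.
V₂ = V₁ · sin φ₁ / sin φ₂ = 79.2 × sin 61° / sin 16°
V₂ = 79.2 × 0.8746/0.2756 = 250 km/h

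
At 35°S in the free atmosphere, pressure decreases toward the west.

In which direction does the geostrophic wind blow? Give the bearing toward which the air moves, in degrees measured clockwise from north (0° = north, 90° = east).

180°

The pressure-gradient force points toward the west (bearing 270°).
Geostrophic balance: in the Southern Hemisphere the Coriolis force deflects motion to the left, so the geostrophic wind blows 90° to the left of the pressure-gradient force (low pressure on the right).
Rotating 270° by 90° counterclockwise gives 180° — the wind blows toward the south.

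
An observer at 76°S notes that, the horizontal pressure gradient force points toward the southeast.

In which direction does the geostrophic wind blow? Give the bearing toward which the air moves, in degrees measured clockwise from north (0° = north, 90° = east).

The pressure-gradient force points toward the southeast (bearing 135°).
Geostrophic balance: in the Southern Hemisphere the Coriolis force deflects motion to the left, so the geostrophic wind blows 90° to the left of the pressure-gradient force (low pressure on the right).
Rotating 135° by 90° counterclockwise gives 045° — the wind blows toward the northeast.

045°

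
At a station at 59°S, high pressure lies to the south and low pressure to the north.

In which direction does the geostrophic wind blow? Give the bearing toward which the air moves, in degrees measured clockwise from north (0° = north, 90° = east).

The pressure-gradient force points toward the north (bearing 000°).
Geostrophic balance: in the Southern Hemisphere the Coriolis force deflects motion to the left, so the geostrophic wind blows 90° to the left of the pressure-gradient force (low pressure on the right).
Rotating 000° by 90° counterclockwise gives 270° — the wind blows toward the west.

270°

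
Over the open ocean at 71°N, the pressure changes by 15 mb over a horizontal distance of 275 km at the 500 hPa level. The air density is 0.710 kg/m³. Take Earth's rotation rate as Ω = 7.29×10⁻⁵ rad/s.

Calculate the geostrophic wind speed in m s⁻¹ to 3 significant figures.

Coriolis parameter at 71°N:
f = 2Ω sin φ = 2 × 7.29×10⁻⁵ × sin 71° = 1.38×10⁻⁴ s⁻¹
Pressure gradient: |∂P/∂n| = 1500 Pa / 275000 m = 5.45×10⁻³ Pa/m
Geostrophic balance (pressure-gradient force = Coriolis force):
V_g = (1/(fρ)) |∂P/∂n| = 5.45×10⁻³ / (1.38×10⁻⁴ × 0.710) = 55.7 m/s

55.7 m s⁻¹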